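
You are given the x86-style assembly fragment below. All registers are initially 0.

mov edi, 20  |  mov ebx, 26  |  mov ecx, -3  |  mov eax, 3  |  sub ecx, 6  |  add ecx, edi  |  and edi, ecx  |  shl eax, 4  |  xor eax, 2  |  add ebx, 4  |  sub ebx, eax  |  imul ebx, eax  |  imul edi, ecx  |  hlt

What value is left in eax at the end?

mov edi, 20 → edi=20
mov ebx, 26 → ebx=26
mov ecx, -3 → ecx=-3
mov eax, 3 → eax=3
sub ecx, 6 → ecx=(-3)-6=-9
add ecx, edi → ecx=(-9)+20=11
and edi, ecx → edi=20&11=0
shl eax, 4 → eax=3<<4=48
xor eax, 2 → eax=48^2=50
add ebx, 4 → ebx=26+4=30
sub ebx, eax → ebx=30-50=-20
imul ebx, eax → ebx=(-20)*50=-1000
imul edi, ecx → edi=0*11=0
halt.

50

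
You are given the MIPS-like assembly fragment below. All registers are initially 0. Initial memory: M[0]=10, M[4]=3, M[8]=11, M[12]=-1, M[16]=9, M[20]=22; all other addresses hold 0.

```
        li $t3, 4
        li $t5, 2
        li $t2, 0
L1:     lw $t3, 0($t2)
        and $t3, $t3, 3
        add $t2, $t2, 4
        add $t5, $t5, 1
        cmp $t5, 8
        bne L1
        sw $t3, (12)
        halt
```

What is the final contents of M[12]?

2

$t3=4
$t5=2
$t2=0
$t3=M[0]=10
$t3=10&3=2
$t2=0+4=4
$t5=2+1=3
cmp $t5, 8  (cmp 3,8)
bne L1: taken
$t3=M[4]=3
$t3=3&3=3
$t2=4+4=8
$t5=3+1=4
cmp $t5, 8  (cmp 4,8)
bne L1: taken
$t3=M[8]=11
$t3=11&3=3
$t2=8+4=12
$t5=4+1=5
cmp $t5, 8  (cmp 5,8)
bne L1: taken
$t3=M[12]=-1
$t3=(-1)&3=3
$t2=12+4=16
$t5=5+1=6
cmp $t5, 8  (cmp 6,8)
bne L1: taken
$t3=M[16]=9
$t3=9&3=1
$t2=16+4=20
$t5=6+1=7
cmp $t5, 8  (cmp 7,8)
bne L1: taken
$t3=M[20]=22
$t3=22&3=2
$t2=20+4=24
$t5=7+1=8
cmp $t5, 8  (cmp 8,8)
bne L1: not taken
sw $t3, (12) → M[12]=2
halt.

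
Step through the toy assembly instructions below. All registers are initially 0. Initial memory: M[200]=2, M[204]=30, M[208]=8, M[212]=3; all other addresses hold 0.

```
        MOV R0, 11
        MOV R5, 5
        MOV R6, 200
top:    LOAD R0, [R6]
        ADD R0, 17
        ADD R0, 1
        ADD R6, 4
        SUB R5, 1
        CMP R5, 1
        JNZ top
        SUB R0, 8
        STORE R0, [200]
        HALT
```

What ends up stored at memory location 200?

after MOV R0, 11: R0=11
after MOV R5, 5: R5=5
after MOV R6, 200: R6=200
after LOAD R0, [R6]: R0=M[200]=2
after ADD R0, 17: R0=2+17=19
after ADD R0, 1: R0=19+1=20
after ADD R6, 4: R6=200+4=204
after SUB R5, 1: R5=5-1=4
CMP R5, 1  (cmp 4,1)
JNZ top: taken
after LOAD R0, [R6]: R0=M[204]=30
after ADD R0, 17: R0=30+17=47
after ADD R0, 1: R0=47+1=48
after ADD R6, 4: R6=204+4=208
after SUB R5, 1: R5=4-1=3
CMP R5, 1  (cmp 3,1)
JNZ top: taken
after LOAD R0, [R6]: R0=M[208]=8
after ADD R0, 17: R0=8+17=25
after ADD R0, 1: R0=25+1=26
after ADD R6, 4: R6=208+4=212
after SUB R5, 1: R5=3-1=2
CMP R5, 1  (cmp 2,1)
JNZ top: taken
after LOAD R0, [R6]: R0=M[212]=3
after ADD R0, 17: R0=3+17=20
after ADD R0, 1: R0=20+1=21
after ADD R6, 4: R6=212+4=216
after SUB R5, 1: R5=2-1=1
CMP R5, 1  (cmp 1,1)
JNZ top: not taken
after SUB R0, 8: R0=21-8=13
STORE R0, [200] → M[200]=13
halt.

13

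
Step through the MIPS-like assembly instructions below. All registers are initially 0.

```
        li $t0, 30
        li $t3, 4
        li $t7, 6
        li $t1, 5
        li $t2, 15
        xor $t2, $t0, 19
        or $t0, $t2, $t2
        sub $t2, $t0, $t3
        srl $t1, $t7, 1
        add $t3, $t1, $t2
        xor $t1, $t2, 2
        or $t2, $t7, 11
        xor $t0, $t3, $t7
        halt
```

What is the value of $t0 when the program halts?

$t0=30
$t3=4
$t7=6
$t1=5
$t2=15
$t2=30^19=13
$t0=13|13=13
$t2=13-4=9
$t1=6>>1=3
$t3=3+9=12
$t1=9^2=11
$t2=6|11=15
$t0=12^6=10
halt.

10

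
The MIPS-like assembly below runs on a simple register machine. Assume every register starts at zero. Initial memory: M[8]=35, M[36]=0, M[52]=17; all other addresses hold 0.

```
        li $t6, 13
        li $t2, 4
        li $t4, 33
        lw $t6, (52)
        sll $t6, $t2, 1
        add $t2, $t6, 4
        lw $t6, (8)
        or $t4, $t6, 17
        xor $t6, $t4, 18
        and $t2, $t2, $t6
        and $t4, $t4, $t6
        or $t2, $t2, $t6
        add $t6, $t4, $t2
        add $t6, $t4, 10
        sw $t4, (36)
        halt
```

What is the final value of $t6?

li $t6, 13 → $t6=13
li $t2, 4 → $t2=4
li $t4, 33 → $t4=33
lw $t6, (52) → $t6=M[52]=17
sll $t6, $t2, 1 → $t6=4<<1=8
add $t2, $t6, 4 → $t2=8+4=12
lw $t6, (8) → $t6=M[8]=35
or $t4, $t6, 17 → $t4=35|17=51
xor $t6, $t4, 18 → $t6=51^18=33
and $t2, $t2, $t6 → $t2=12&33=0
and $t4, $t4, $t6 → $t4=51&33=33
or $t2, $t2, $t6 → $t2=0|33=33
add $t6, $t4, $t2 → $t6=33+33=66
add $t6, $t4, 10 → $t6=33+10=43
sw $t4, (36) → M[36]=33
halt.

43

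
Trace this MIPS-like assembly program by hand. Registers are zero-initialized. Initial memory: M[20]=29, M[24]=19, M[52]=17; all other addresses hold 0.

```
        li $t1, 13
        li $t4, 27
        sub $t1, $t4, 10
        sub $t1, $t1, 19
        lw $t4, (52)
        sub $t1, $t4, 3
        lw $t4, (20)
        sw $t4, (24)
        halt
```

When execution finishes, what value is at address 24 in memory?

after li $t1, 13: $t1=13
after li $t4, 27: $t4=27
after sub $t1, $t4, 10: $t1=27-10=17
after sub $t1, $t1, 19: $t1=17-19=-2
after lw $t4, (52): $t4=M[52]=17
after sub $t1, $t4, 3: $t1=17-3=14
after lw $t4, (20): $t4=M[20]=29
sw $t4, (24) → M[24]=29
halt.

29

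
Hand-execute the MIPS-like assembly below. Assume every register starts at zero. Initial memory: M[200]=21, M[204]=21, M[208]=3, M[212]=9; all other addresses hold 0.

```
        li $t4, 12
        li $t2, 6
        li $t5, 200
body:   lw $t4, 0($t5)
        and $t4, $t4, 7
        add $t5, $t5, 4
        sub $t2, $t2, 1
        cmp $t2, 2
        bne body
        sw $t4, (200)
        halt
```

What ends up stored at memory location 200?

1

$t4=12
$t2=6
$t5=200
$t4=M[200]=21
$t4=21&7=5
$t5=200+4=204
$t2=6-1=5
cmp $t2, 2  (cmp 5,2)
bne body: taken
$t4=M[204]=21
$t4=21&7=5
$t5=204+4=208
$t2=5-1=4
cmp $t2, 2  (cmp 4,2)
bne body: taken
$t4=M[208]=3
$t4=3&7=3
$t5=208+4=212
$t2=4-1=3
cmp $t2, 2  (cmp 3,2)
bne body: taken
$t4=M[212]=9
$t4=9&7=1
$t5=212+4=216
$t2=3-1=2
cmp $t2, 2  (cmp 2,2)
bne body: not taken
sw $t4, (200) → M[200]=1
halt.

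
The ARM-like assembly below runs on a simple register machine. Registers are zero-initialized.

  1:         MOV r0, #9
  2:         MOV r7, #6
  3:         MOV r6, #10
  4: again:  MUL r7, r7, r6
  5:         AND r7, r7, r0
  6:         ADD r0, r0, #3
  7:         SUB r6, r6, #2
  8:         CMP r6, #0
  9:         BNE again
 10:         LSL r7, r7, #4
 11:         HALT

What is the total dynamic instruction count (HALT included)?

MOV r0, #9 → r0=9
MOV r7, #6 → r7=6
MOV r6, #10 → r6=10
MUL r7, r7, r6 → r7=6*10=60
AND r7, r7, r0 → r7=60&9=8
ADD r0, r0, #3 → r0=9+3=12
SUB r6, r6, #2 → r6=10-2=8
CMP r6, #0  (cmp 8,0)
BNE again: taken
MUL r7, r7, r6 → r7=8*8=64
AND r7, r7, r0 → r7=64&12=0
ADD r0, r0, #3 → r0=12+3=15
SUB r6, r6, #2 → r6=8-2=6
CMP r6, #0  (cmp 6,0)
BNE again: taken
MUL r7, r7, r6 → r7=0*6=0
AND r7, r7, r0 → r7=0&15=0
ADD r0, r0, #3 → r0=15+3=18
SUB r6, r6, #2 → r6=6-2=4
CMP r6, #0  (cmp 4,0)
BNE again: taken
MUL r7, r7, r6 → r7=0*4=0
AND r7, r7, r0 → r7=0&18=0
ADD r0, r0, #3 → r0=18+3=21
SUB r6, r6, #2 → r6=4-2=2
CMP r6, #0  (cmp 2,0)
BNE again: taken
MUL r7, r7, r6 → r7=0*2=0
AND r7, r7, r0 → r7=0&21=0
ADD r0, r0, #3 → r0=21+3=24
SUB r6, r6, #2 → r6=2-2=0
CMP r6, #0  (cmp 0,0)
BNE again: not taken
LSL r7, r7, #4 → r7=0<<4=0
halt.
Total executed instructions: 35.

35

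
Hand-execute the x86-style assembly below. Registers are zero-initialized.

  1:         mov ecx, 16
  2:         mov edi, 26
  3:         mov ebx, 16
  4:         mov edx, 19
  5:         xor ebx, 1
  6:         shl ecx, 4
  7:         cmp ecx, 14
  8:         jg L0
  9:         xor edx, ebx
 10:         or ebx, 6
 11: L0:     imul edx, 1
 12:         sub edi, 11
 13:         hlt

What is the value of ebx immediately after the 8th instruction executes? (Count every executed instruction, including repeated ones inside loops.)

ecx=16
edi=26
ebx=16
edx=19
ebx=16^1=17
ecx=16<<4=256
cmp ecx, 14  (cmp 256,14)
jg L0: taken
After step 8: ebx = 17.

17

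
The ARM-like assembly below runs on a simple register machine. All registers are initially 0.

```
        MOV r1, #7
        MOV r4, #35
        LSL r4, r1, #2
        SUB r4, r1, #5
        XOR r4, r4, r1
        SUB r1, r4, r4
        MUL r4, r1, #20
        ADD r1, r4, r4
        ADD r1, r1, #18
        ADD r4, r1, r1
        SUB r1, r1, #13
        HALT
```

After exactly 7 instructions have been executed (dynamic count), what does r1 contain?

MOV r1, #7 → r1=7
MOV r4, #35 → r4=35
LSL r4, r1, #2 → r4=7<<2=28
SUB r4, r1, #5 → r4=7-5=2
XOR r4, r4, r1 → r4=2^7=5
SUB r1, r4, r4 → r1=5-5=0
MUL r4, r1, #20 → r4=0*20=0
After step 7: r1 = 0.

0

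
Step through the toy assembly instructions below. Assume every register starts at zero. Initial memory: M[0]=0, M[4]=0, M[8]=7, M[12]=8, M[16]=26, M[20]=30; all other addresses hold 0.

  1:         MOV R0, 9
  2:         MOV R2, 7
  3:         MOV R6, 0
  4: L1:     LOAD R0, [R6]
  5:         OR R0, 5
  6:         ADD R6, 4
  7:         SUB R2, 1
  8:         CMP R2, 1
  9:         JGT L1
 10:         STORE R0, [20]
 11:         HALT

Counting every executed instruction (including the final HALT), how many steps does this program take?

after MOV R0, 9: R0=9
after MOV R2, 7: R2=7
after MOV R6, 0: R6=0
after LOAD R0, [R6]: R0=M[0]=0
after OR R0, 5: R0=0|5=5
after ADD R6, 4: R6=0+4=4
after SUB R2, 1: R2=7-1=6
CMP R2, 1  (cmp 6,1)
JGT L1: taken
after LOAD R0, [R6]: R0=M[4]=0
after OR R0, 5: R0=0|5=5
after ADD R6, 4: R6=4+4=8
after SUB R2, 1: R2=6-1=5
CMP R2, 1  (cmp 5,1)
JGT L1: taken
after LOAD R0, [R6]: R0=M[8]=7
after OR R0, 5: R0=7|5=7
after ADD R6, 4: R6=8+4=12
after SUB R2, 1: R2=5-1=4
CMP R2, 1  (cmp 4,1)
JGT L1: taken
after LOAD R0, [R6]: R0=M[12]=8
after OR R0, 5: R0=8|5=13
after ADD R6, 4: R6=12+4=16
after SUB R2, 1: R2=4-1=3
CMP R2, 1  (cmp 3,1)
JGT L1: taken
after LOAD R0, [R6]: R0=M[16]=26
after OR R0, 5: R0=26|5=31
after ADD R6, 4: R6=16+4=20
after SUB R2, 1: R2=3-1=2
CMP R2, 1  (cmp 2,1)
JGT L1: taken
after LOAD R0, [R6]: R0=M[20]=30
after OR R0, 5: R0=30|5=31
after ADD R6, 4: R6=20+4=24
after SUB R2, 1: R2=2-1=1
CMP R2, 1  (cmp 1,1)
JGT L1: not taken
STORE R0, [20] → M[20]=31
halt.
Total executed instructions: 41.

41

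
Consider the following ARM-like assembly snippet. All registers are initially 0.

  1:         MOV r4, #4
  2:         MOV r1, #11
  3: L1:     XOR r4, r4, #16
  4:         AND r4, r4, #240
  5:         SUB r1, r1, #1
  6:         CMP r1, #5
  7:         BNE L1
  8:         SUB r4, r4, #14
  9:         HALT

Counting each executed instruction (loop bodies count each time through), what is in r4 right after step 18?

after MOV r4, #4: r4=4
after MOV r1, #11: r1=11
after XOR r4, r4, #16: r4=4^16=20
after AND r4, r4, #240: r4=20&240=16
after SUB r1, r1, #1: r1=11-1=10
CMP r1, #5  (cmp 10,5)
BNE L1: taken
after XOR r4, r4, #16: r4=16^16=0
after AND r4, r4, #240: r4=0&240=0
after SUB r1, r1, #1: r1=10-1=9
CMP r1, #5  (cmp 9,5)
BNE L1: taken
after XOR r4, r4, #16: r4=0^16=16
after AND r4, r4, #240: r4=16&240=16
after SUB r1, r1, #1: r1=9-1=8
CMP r1, #5  (cmp 8,5)
BNE L1: taken
after XOR r4, r4, #16: r4=16^16=0
After step 18: r4 = 0.

0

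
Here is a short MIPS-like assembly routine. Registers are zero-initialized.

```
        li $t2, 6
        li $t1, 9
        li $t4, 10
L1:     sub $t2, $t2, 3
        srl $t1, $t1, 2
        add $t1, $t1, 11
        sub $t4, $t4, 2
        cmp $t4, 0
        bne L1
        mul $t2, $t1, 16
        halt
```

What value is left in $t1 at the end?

li $t2, 6 → $t2=6
li $t1, 9 → $t1=9
li $t4, 10 → $t4=10
sub $t2, $t2, 3 → $t2=6-3=3
srl $t1, $t1, 2 → $t1=9>>2=2
add $t1, $t1, 11 → $t1=2+11=13
sub $t4, $t4, 2 → $t4=10-2=8
cmp $t4, 0  (cmp 8,0)
bne L1: taken
sub $t2, $t2, 3 → $t2=3-3=0
srl $t1, $t1, 2 → $t1=13>>2=3
add $t1, $t1, 11 → $t1=3+11=14
sub $t4, $t4, 2 → $t4=8-2=6
cmp $t4, 0  (cmp 6,0)
bne L1: taken
sub $t2, $t2, 3 → $t2=0-3=-3
srl $t1, $t1, 2 → $t1=14>>2=3
add $t1, $t1, 11 → $t1=3+11=14
sub $t4, $t4, 2 → $t4=6-2=4
cmp $t4, 0  (cmp 4,0)
bne L1: taken
sub $t2, $t2, 3 → $t2=(-3)-3=-6
srl $t1, $t1, 2 → $t1=14>>2=3
add $t1, $t1, 11 → $t1=3+11=14
sub $t4, $t4, 2 → $t4=4-2=2
cmp $t4, 0  (cmp 2,0)
bne L1: taken
sub $t2, $t2, 3 → $t2=(-6)-3=-9
srl $t1, $t1, 2 → $t1=14>>2=3
add $t1, $t1, 11 → $t1=3+11=14
sub $t4, $t4, 2 → $t4=2-2=0
cmp $t4, 0  (cmp 0,0)
bne L1: not taken
mul $t2, $t1, 16 → $t2=14*16=224
halt.

14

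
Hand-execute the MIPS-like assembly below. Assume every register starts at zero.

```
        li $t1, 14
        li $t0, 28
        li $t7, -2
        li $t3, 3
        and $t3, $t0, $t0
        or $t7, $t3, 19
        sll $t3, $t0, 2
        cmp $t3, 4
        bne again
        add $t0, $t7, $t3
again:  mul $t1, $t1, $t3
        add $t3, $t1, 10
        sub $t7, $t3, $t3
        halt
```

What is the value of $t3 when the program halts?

after li $t1, 14: $t1=14
after li $t0, 28: $t0=28
after li $t7, -2: $t7=-2
after li $t3, 3: $t3=3
after and $t3, $t0, $t0: $t3=28&28=28
after or $t7, $t3, 19: $t7=28|19=31
after sll $t3, $t0, 2: $t3=28<<2=112
cmp $t3, 4  (cmp 112,4)
bne again: taken
after mul $t1, $t1, $t3: $t1=14*112=1568
after add $t3, $t1, 10: $t3=1568+10=1578
after sub $t7, $t3, $t3: $t7=1578-1578=0
halt.

1578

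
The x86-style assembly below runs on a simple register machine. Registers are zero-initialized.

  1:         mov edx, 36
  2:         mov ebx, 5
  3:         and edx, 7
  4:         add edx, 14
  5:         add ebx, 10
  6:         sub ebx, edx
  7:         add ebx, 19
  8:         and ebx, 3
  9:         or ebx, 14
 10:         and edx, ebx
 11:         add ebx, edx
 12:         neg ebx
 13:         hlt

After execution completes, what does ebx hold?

-16

edx=36
ebx=5
edx=36&7=4
edx=4+14=18
ebx=5+10=15
ebx=15-18=-3
ebx=(-3)+19=16
ebx=16&3=0
ebx=0|14=14
edx=18&14=2
ebx=14+2=16
ebx=-(16)=-16
halt.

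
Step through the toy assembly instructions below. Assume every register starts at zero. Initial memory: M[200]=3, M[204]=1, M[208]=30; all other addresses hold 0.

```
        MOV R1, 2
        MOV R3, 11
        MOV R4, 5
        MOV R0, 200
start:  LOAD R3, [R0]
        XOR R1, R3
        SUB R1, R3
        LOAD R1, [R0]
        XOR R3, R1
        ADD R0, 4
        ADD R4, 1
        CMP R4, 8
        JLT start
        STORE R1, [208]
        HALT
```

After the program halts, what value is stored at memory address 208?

after MOV R1, 2: R1=2
after MOV R3, 11: R3=11
after MOV R4, 5: R4=5
after MOV R0, 200: R0=200
after LOAD R3, [R0]: R3=M[200]=3
after XOR R1, R3: R1=2^3=1
after SUB R1, R3: R1=1-3=-2
after LOAD R1, [R0]: R1=M[200]=3
after XOR R3, R1: R3=3^3=0
after ADD R0, 4: R0=200+4=204
after ADD R4, 1: R4=5+1=6
CMP R4, 8  (cmp 6,8)
JLT start: taken
after LOAD R3, [R0]: R3=M[204]=1
after XOR R1, R3: R1=3^1=2
after SUB R1, R3: R1=2-1=1
after LOAD R1, [R0]: R1=M[204]=1
after XOR R3, R1: R3=1^1=0
after ADD R0, 4: R0=204+4=208
after ADD R4, 1: R4=6+1=7
CMP R4, 8  (cmp 7,8)
JLT start: taken
after LOAD R3, [R0]: R3=M[208]=30
after XOR R1, R3: R1=1^30=31
after SUB R1, R3: R1=31-30=1
after LOAD R1, [R0]: R1=M[208]=30
after XOR R3, R1: R3=30^30=0
after ADD R0, 4: R0=208+4=212
after ADD R4, 1: R4=7+1=8
CMP R4, 8  (cmp 8,8)
JLT start: not taken
STORE R1, [208] → M[208]=30
halt.

30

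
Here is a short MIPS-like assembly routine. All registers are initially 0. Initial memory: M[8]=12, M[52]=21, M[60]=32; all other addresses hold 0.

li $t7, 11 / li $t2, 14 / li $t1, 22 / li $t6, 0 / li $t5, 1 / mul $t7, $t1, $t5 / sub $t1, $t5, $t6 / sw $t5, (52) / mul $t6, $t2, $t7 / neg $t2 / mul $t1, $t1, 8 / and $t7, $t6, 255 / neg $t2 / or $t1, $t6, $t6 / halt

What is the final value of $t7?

52

after li $t7, 11: $t7=11
after li $t2, 14: $t2=14
after li $t1, 22: $t1=22
after li $t6, 0: $t6=0
after li $t5, 1: $t5=1
after mul $t7, $t1, $t5: $t7=22*1=22
after sub $t1, $t5, $t6: $t1=1-0=1
sw $t5, (52) → M[52]=1
after mul $t6, $t2, $t7: $t6=14*22=308
after neg $t2: $t2=-(14)=-14
after mul $t1, $t1, 8: $t1=1*8=8
after and $t7, $t6, 255: $t7=308&255=52
after neg $t2: $t2=-(-14)=14
after or $t1, $t6, $t6: $t1=308|308=308
halt.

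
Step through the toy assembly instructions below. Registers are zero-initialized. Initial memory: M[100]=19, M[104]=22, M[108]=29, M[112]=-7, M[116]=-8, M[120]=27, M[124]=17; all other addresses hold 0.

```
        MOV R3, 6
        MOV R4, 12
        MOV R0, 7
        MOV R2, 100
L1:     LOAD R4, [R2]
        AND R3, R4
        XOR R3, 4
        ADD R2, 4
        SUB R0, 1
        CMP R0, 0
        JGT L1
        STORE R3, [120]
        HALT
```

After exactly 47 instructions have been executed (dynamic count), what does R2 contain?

after MOV R3, 6: R3=6
after MOV R4, 12: R4=12
after MOV R0, 7: R0=7
after MOV R2, 100: R2=100
after LOAD R4, [R2]: R4=M[100]=19
after AND R3, R4: R3=6&19=2
after XOR R3, 4: R3=2^4=6
after ADD R2, 4: R2=100+4=104
after SUB R0, 1: R0=7-1=6
CMP R0, 0  (cmp 6,0)
JGT L1: taken
after LOAD R4, [R2]: R4=M[104]=22
after AND R3, R4: R3=6&22=6
after XOR R3, 4: R3=6^4=2
after ADD R2, 4: R2=104+4=108
after SUB R0, 1: R0=6-1=5
CMP R0, 0  (cmp 5,0)
JGT L1: taken
after LOAD R4, [R2]: R4=M[108]=29
after AND R3, R4: R3=2&29=0
after XOR R3, 4: R3=0^4=4
after ADD R2, 4: R2=108+4=112
after SUB R0, 1: R0=5-1=4
CMP R0, 0  (cmp 4,0)
JGT L1: taken
after LOAD R4, [R2]: R4=M[112]=-7
after AND R3, R4: R3=4&(-7)=0
after XOR R3, 4: R3=0^4=4
after ADD R2, 4: R2=112+4=116
after SUB R0, 1: R0=4-1=3
CMP R0, 0  (cmp 3,0)
JGT L1: taken
after LOAD R4, [R2]: R4=M[116]=-8
after AND R3, R4: R3=4&(-8)=0
after XOR R3, 4: R3=0^4=4
after ADD R2, 4: R2=116+4=120
after SUB R0, 1: R0=3-1=2
CMP R0, 0  (cmp 2,0)
JGT L1: taken
after LOAD R4, [R2]: R4=M[120]=27
after AND R3, R4: R3=4&27=0
after XOR R3, 4: R3=0^4=4
after ADD R2, 4: R2=120+4=124
after SUB R0, 1: R0=2-1=1
CMP R0, 0  (cmp 1,0)
JGT L1: taken
after LOAD R4, [R2]: R4=M[124]=17
After step 47: R2 = 124.

124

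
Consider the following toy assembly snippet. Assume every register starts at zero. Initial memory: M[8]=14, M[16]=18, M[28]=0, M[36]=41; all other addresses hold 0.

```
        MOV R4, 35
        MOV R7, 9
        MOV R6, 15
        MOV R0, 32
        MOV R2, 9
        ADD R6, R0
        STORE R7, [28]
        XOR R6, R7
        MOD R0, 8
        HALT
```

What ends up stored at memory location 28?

9

R4=35
R7=9
R6=15
R0=32
R2=9
R6=15+32=47
STORE R7, [28] → M[28]=9
R6=47^9=38
R0=32%8=0
halt.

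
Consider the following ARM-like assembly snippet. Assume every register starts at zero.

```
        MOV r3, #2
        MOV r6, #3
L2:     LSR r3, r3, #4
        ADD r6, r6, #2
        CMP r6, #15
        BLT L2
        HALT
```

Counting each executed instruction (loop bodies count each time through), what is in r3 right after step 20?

0

r3=2
r6=3
r3=2>>4=0
r6=3+2=5
CMP r6, #15  (cmp 5,15)
BLT L2: taken
r3=0>>4=0
r6=5+2=7
CMP r6, #15  (cmp 7,15)
BLT L2: taken
r3=0>>4=0
r6=7+2=9
CMP r6, #15  (cmp 9,15)
BLT L2: taken
r3=0>>4=0
r6=9+2=11
CMP r6, #15  (cmp 11,15)
BLT L2: taken
r3=0>>4=0
r6=11+2=13
After step 20: r3 = 0.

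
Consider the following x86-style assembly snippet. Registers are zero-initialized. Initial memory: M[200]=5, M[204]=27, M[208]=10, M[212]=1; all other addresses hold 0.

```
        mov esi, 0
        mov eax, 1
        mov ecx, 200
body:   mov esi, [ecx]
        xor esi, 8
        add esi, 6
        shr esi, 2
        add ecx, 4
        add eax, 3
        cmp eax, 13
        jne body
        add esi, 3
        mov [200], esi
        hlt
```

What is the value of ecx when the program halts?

216

esi=0
eax=1
ecx=200
esi=M[200]=5
esi=5^8=13
esi=13+6=19
esi=19>>2=4
ecx=200+4=204
eax=1+3=4
cmp eax, 13  (cmp 4,13)
jne body: taken
esi=M[204]=27
esi=27^8=19
esi=19+6=25
esi=25>>2=6
ecx=204+4=208
eax=4+3=7
cmp eax, 13  (cmp 7,13)
jne body: taken
esi=M[208]=10
esi=10^8=2
esi=2+6=8
esi=8>>2=2
ecx=208+4=212
eax=7+3=10
cmp eax, 13  (cmp 10,13)
jne body: taken
esi=M[212]=1
esi=1^8=9
esi=9+6=15
esi=15>>2=3
ecx=212+4=216
eax=10+3=13
cmp eax, 13  (cmp 13,13)
jne body: not taken
esi=3+3=6
mov [200], esi → M[200]=6
halt.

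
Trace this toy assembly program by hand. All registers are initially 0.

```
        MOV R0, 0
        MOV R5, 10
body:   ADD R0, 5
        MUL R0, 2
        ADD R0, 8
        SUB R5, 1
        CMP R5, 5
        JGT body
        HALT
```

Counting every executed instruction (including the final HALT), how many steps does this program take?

33

R0=0
R5=10
R0=0+5=5
R0=5*2=10
R0=10+8=18
R5=10-1=9
CMP R5, 5  (cmp 9,5)
JGT body: taken
R0=18+5=23
R0=23*2=46
R0=46+8=54
R5=9-1=8
CMP R5, 5  (cmp 8,5)
JGT body: taken
R0=54+5=59
R0=59*2=118
R0=118+8=126
R5=8-1=7
CMP R5, 5  (cmp 7,5)
JGT body: taken
R0=126+5=131
R0=131*2=262
R0=262+8=270
R5=7-1=6
CMP R5, 5  (cmp 6,5)
JGT body: taken
R0=270+5=275
R0=275*2=550
R0=550+8=558
R5=6-1=5
CMP R5, 5  (cmp 5,5)
JGT body: not taken
halt.
Total executed instructions: 33.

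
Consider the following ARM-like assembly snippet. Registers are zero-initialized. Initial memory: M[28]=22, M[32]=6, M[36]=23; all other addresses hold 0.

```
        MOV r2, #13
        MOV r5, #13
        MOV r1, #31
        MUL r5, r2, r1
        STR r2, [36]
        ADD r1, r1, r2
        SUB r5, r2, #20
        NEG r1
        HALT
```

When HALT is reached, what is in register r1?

-44

MOV r2, #13 → r2=13
MOV r5, #13 → r5=13
MOV r1, #31 → r1=31
MUL r5, r2, r1 → r5=13*31=403
STR r2, [36] → M[36]=13
ADD r1, r1, r2 → r1=31+13=44
SUB r5, r2, #20 → r5=13-20=-7
NEG r1 → r1=-(44)=-44
halt.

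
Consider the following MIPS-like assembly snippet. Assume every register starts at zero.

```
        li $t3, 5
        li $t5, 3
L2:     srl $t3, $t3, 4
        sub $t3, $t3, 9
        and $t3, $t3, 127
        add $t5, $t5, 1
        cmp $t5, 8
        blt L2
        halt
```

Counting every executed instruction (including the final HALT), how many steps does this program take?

$t3=5
$t5=3
$t3=5>>4=0
$t3=0-9=-9
$t3=(-9)&127=119
$t5=3+1=4
cmp $t5, 8  (cmp 4,8)
blt L2: taken
$t3=119>>4=7
$t3=7-9=-2
$t3=(-2)&127=126
$t5=4+1=5
cmp $t5, 8  (cmp 5,8)
blt L2: taken
$t3=126>>4=7
$t3=7-9=-2
$t3=(-2)&127=126
$t5=5+1=6
cmp $t5, 8  (cmp 6,8)
blt L2: taken
$t3=126>>4=7
$t3=7-9=-2
$t3=(-2)&127=126
$t5=6+1=7
cmp $t5, 8  (cmp 7,8)
blt L2: taken
$t3=126>>4=7
$t3=7-9=-2
$t3=(-2)&127=126
$t5=7+1=8
cmp $t5, 8  (cmp 8,8)
blt L2: not taken
halt.
Total executed instructions: 33.

33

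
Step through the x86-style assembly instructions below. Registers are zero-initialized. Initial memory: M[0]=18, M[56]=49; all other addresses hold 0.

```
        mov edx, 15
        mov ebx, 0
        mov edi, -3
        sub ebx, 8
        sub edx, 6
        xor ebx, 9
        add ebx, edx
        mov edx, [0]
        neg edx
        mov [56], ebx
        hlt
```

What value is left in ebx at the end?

mov edx, 15 → edx=15
mov ebx, 0 → ebx=0
mov edi, -3 → edi=-3
sub ebx, 8 → ebx=0-8=-8
sub edx, 6 → edx=15-6=9
xor ebx, 9 → ebx=(-8)^9=-15
add ebx, edx → ebx=(-15)+9=-6
mov edx, [0] → edx=M[0]=18
neg edx → edx=-(18)=-18
mov [56], ebx → M[56]=-6
halt.

-6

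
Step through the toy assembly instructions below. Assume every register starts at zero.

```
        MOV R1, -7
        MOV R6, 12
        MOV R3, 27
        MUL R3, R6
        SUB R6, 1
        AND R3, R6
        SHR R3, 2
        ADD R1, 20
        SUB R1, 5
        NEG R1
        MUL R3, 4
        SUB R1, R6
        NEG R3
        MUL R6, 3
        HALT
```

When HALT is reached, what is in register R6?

MOV R1, -7 → R1=-7
MOV R6, 12 → R6=12
MOV R3, 27 → R3=27
MUL R3, R6 → R3=27*12=324
SUB R6, 1 → R6=12-1=11
AND R3, R6 → R3=324&11=0
SHR R3, 2 → R3=0>>2=0
ADD R1, 20 → R1=(-7)+20=13
SUB R1, 5 → R1=13-5=8
NEG R1 → R1=-(8)=-8
MUL R3, 4 → R3=0*4=0
SUB R1, R6 → R1=(-8)-11=-19
NEG R3 → R3=-(0)=0
MUL R6, 3 → R6=11*3=33
halt.

33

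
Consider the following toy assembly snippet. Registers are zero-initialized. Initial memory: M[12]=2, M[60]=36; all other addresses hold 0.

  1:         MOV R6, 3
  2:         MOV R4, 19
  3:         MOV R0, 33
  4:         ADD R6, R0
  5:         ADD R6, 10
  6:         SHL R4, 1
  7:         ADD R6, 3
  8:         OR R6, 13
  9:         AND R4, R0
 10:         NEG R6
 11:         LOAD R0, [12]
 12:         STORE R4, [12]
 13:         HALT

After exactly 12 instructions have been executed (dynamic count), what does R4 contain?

32

MOV R6, 3 → R6=3
MOV R4, 19 → R4=19
MOV R0, 33 → R0=33
ADD R6, R0 → R6=3+33=36
ADD R6, 10 → R6=36+10=46
SHL R4, 1 → R4=19<<1=38
ADD R6, 3 → R6=46+3=49
OR R6, 13 → R6=49|13=61
AND R4, R0 → R4=38&33=32
NEG R6 → R6=-(61)=-61
LOAD R0, [12] → R0=M[12]=2
STORE R4, [12] → M[12]=32
After step 12: R4 = 32.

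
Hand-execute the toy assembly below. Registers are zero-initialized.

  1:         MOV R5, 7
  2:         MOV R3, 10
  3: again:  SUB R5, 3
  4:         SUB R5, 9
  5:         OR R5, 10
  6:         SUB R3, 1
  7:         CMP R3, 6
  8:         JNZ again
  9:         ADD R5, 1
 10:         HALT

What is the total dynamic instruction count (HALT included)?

28

MOV R5, 7 → R5=7
MOV R3, 10 → R3=10
SUB R5, 3 → R5=7-3=4
SUB R5, 9 → R5=4-9=-5
OR R5, 10 → R5=(-5)|10=-5
SUB R3, 1 → R3=10-1=9
CMP R3, 6  (cmp 9,6)
JNZ again: taken
SUB R5, 3 → R5=(-5)-3=-8
SUB R5, 9 → R5=(-8)-9=-17
OR R5, 10 → R5=(-17)|10=-17
SUB R3, 1 → R3=9-1=8
CMP R3, 6  (cmp 8,6)
JNZ again: taken
SUB R5, 3 → R5=(-17)-3=-20
SUB R5, 9 → R5=(-20)-9=-29
OR R5, 10 → R5=(-29)|10=-21
SUB R3, 1 → R3=8-1=7
CMP R3, 6  (cmp 7,6)
JNZ again: taken
SUB R5, 3 → R5=(-21)-3=-24
SUB R5, 9 → R5=(-24)-9=-33
OR R5, 10 → R5=(-33)|10=-33
SUB R3, 1 → R3=7-1=6
CMP R3, 6  (cmp 6,6)
JNZ again: not taken
ADD R5, 1 → R5=(-33)+1=-32
halt.
Total executed instructions: 28.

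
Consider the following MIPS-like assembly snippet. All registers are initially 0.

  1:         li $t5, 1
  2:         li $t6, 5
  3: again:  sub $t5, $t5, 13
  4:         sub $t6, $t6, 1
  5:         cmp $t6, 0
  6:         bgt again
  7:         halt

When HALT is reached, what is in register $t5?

$t5=1
$t6=5
$t5=1-13=-12
$t6=5-1=4
cmp $t6, 0  (cmp 4,0)
bgt again: taken
$t5=(-12)-13=-25
$t6=4-1=3
cmp $t6, 0  (cmp 3,0)
bgt again: taken
$t5=(-25)-13=-38
$t6=3-1=2
cmp $t6, 0  (cmp 2,0)
bgt again: taken
$t5=(-38)-13=-51
$t6=2-1=1
cmp $t6, 0  (cmp 1,0)
bgt again: taken
$t5=(-51)-13=-64
$t6=1-1=0
cmp $t6, 0  (cmp 0,0)
bgt again: not taken
halt.

-64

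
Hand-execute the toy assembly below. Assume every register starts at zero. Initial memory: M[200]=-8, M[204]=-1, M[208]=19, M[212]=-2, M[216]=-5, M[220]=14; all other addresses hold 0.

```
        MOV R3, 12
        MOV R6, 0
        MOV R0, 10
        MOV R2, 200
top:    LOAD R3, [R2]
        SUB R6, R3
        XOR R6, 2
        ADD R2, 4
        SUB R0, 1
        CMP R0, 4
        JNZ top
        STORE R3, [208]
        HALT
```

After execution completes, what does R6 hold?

-17

after MOV R3, 12: R3=12
after MOV R6, 0: R6=0
after MOV R0, 10: R0=10
after MOV R2, 200: R2=200
after LOAD R3, [R2]: R3=M[200]=-8
after SUB R6, R3: R6=0-(-8)=8
after XOR R6, 2: R6=8^2=10
after ADD R2, 4: R2=200+4=204
after SUB R0, 1: R0=10-1=9
CMP R0, 4  (cmp 9,4)
JNZ top: taken
after LOAD R3, [R2]: R3=M[204]=-1
after SUB R6, R3: R6=10-(-1)=11
after XOR R6, 2: R6=11^2=9
after ADD R2, 4: R2=204+4=208
after SUB R0, 1: R0=9-1=8
CMP R0, 4  (cmp 8,4)
JNZ top: taken
after LOAD R3, [R2]: R3=M[208]=19
after SUB R6, R3: R6=9-19=-10
after XOR R6, 2: R6=(-10)^2=-12
after ADD R2, 4: R2=208+4=212
after SUB R0, 1: R0=8-1=7
CMP R0, 4  (cmp 7,4)
JNZ top: taken
after LOAD R3, [R2]: R3=M[212]=-2
after SUB R6, R3: R6=(-12)-(-2)=-10
after XOR R6, 2: R6=(-10)^2=-12
after ADD R2, 4: R2=212+4=216
after SUB R0, 1: R0=7-1=6
CMP R0, 4  (cmp 6,4)
JNZ top: taken
after LOAD R3, [R2]: R3=M[216]=-5
after SUB R6, R3: R6=(-12)-(-5)=-7
after XOR R6, 2: R6=(-7)^2=-5
after ADD R2, 4: R2=216+4=220
after SUB R0, 1: R0=6-1=5
CMP R0, 4  (cmp 5,4)
JNZ top: taken
after LOAD R3, [R2]: R3=M[220]=14
after SUB R6, R3: R6=(-5)-14=-19
after XOR R6, 2: R6=(-19)^2=-17
after ADD R2, 4: R2=220+4=224
after SUB R0, 1: R0=5-1=4
CMP R0, 4  (cmp 4,4)
JNZ top: not taken
STORE R3, [208] → M[208]=14
halt.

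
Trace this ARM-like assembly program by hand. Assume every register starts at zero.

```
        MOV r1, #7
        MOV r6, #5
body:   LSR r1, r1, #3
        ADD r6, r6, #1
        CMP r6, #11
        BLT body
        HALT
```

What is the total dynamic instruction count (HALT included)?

27

r1=7
r6=5
r1=7>>3=0
r6=5+1=6
CMP r6, #11  (cmp 6,11)
BLT body: taken
r1=0>>3=0
r6=6+1=7
CMP r6, #11  (cmp 7,11)
BLT body: taken
r1=0>>3=0
r6=7+1=8
CMP r6, #11  (cmp 8,11)
BLT body: taken
r1=0>>3=0
r6=8+1=9
CMP r6, #11  (cmp 9,11)
BLT body: taken
r1=0>>3=0
r6=9+1=10
CMP r6, #11  (cmp 10,11)
BLT body: taken
r1=0>>3=0
r6=10+1=11
CMP r6, #11  (cmp 11,11)
BLT body: not taken
halt.
Total executed instructions: 27.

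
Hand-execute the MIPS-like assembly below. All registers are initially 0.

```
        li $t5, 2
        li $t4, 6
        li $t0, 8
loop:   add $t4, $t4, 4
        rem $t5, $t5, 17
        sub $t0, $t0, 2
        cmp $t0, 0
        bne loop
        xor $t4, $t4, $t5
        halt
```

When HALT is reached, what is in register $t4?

20

$t5=2
$t4=6
$t0=8
$t4=6+4=10
$t5=2%17=2
$t0=8-2=6
cmp $t0, 0  (cmp 6,0)
bne loop: taken
$t4=10+4=14
$t5=2%17=2
$t0=6-2=4
cmp $t0, 0  (cmp 4,0)
bne loop: taken
$t4=14+4=18
$t5=2%17=2
$t0=4-2=2
cmp $t0, 0  (cmp 2,0)
bne loop: taken
$t4=18+4=22
$t5=2%17=2
$t0=2-2=0
cmp $t0, 0  (cmp 0,0)
bne loop: not taken
$t4=22^2=20
halt.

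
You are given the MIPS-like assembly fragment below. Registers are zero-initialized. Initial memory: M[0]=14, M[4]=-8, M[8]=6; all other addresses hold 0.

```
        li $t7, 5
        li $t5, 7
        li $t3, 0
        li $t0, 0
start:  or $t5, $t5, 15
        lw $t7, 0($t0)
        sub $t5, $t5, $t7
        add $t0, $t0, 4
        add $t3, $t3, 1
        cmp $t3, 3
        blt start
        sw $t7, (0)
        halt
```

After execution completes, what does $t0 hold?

after li $t7, 5: $t7=5
after li $t5, 7: $t5=7
after li $t3, 0: $t3=0
after li $t0, 0: $t0=0
after or $t5, $t5, 15: $t5=7|15=15
after lw $t7, 0($t0): $t7=M[0]=14
after sub $t5, $t5, $t7: $t5=15-14=1
after add $t0, $t0, 4: $t0=0+4=4
after add $t3, $t3, 1: $t3=0+1=1
cmp $t3, 3  (cmp 1,3)
blt start: taken
after or $t5, $t5, 15: $t5=1|15=15
after lw $t7, 0($t0): $t7=M[4]=-8
after sub $t5, $t5, $t7: $t5=15-(-8)=23
after add $t0, $t0, 4: $t0=4+4=8
after add $t3, $t3, 1: $t3=1+1=2
cmp $t3, 3  (cmp 2,3)
blt start: taken
after or $t5, $t5, 15: $t5=23|15=31
after lw $t7, 0($t0): $t7=M[8]=6
after sub $t5, $t5, $t7: $t5=31-6=25
after add $t0, $t0, 4: $t0=8+4=12
after add $t3, $t3, 1: $t3=2+1=3
cmp $t3, 3  (cmp 3,3)
blt start: not taken
sw $t7, (0) → M[0]=6
halt.

12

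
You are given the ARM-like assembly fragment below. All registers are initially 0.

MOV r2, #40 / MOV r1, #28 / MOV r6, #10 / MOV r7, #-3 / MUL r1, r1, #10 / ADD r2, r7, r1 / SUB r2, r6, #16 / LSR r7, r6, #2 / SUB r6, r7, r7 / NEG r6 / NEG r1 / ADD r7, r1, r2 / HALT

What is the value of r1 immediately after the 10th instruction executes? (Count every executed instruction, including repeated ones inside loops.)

after MOV r2, #40: r2=40
after MOV r1, #28: r1=28
after MOV r6, #10: r6=10
after MOV r7, #-3: r7=-3
after MUL r1, r1, #10: r1=28*10=280
after ADD r2, r7, r1: r2=(-3)+280=277
after SUB r2, r6, #16: r2=10-16=-6
after LSR r7, r6, #2: r7=10>>2=2
after SUB r6, r7, r7: r6=2-2=0
after NEG r6: r6=-(0)=0
After step 10: r1 = 280.

280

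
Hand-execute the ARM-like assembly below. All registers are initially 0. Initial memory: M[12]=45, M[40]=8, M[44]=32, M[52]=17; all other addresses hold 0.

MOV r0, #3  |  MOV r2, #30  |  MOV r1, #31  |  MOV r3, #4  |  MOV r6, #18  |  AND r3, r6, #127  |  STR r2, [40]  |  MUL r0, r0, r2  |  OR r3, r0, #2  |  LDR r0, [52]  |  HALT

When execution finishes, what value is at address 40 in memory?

MOV r0, #3 → r0=3
MOV r2, #30 → r2=30
MOV r1, #31 → r1=31
MOV r3, #4 → r3=4
MOV r6, #18 → r6=18
AND r3, r6, #127 → r3=18&127=18
STR r2, [40] → M[40]=30
MUL r0, r0, r2 → r0=3*30=90
OR r3, r0, #2 → r3=90|2=90
LDR r0, [52] → r0=M[52]=17
halt.

30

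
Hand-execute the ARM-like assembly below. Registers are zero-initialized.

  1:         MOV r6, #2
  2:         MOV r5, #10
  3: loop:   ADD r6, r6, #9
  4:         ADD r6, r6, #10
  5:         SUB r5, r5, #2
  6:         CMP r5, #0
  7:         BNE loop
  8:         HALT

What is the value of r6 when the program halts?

after MOV r6, #2: r6=2
after MOV r5, #10: r5=10
after ADD r6, r6, #9: r6=2+9=11
after ADD r6, r6, #10: r6=11+10=21
after SUB r5, r5, #2: r5=10-2=8
CMP r5, #0  (cmp 8,0)
BNE loop: taken
after ADD r6, r6, #9: r6=21+9=30
after ADD r6, r6, #10: r6=30+10=40
after SUB r5, r5, #2: r5=8-2=6
CMP r5, #0  (cmp 6,0)
BNE loop: taken
after ADD r6, r6, #9: r6=40+9=49
after ADD r6, r6, #10: r6=49+10=59
after SUB r5, r5, #2: r5=6-2=4
CMP r5, #0  (cmp 4,0)
BNE loop: taken
after ADD r6, r6, #9: r6=59+9=68
after ADD r6, r6, #10: r6=68+10=78
after SUB r5, r5, #2: r5=4-2=2
CMP r5, #0  (cmp 2,0)
BNE loop: taken
after ADD r6, r6, #9: r6=78+9=87
after ADD r6, r6, #10: r6=87+10=97
after SUB r5, r5, #2: r5=2-2=0
CMP r5, #0  (cmp 0,0)
BNE loop: not taken
halt.

97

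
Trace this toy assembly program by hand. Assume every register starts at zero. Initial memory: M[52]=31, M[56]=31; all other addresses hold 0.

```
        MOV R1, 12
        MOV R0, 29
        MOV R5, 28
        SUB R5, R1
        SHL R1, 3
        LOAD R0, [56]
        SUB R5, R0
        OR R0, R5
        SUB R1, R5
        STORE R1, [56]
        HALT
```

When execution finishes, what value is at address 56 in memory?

MOV R1, 12 → R1=12
MOV R0, 29 → R0=29
MOV R5, 28 → R5=28
SUB R5, R1 → R5=28-12=16
SHL R1, 3 → R1=12<<3=96
LOAD R0, [56] → R0=M[56]=31
SUB R5, R0 → R5=16-31=-15
OR R0, R5 → R0=31|(-15)=-1
SUB R1, R5 → R1=96-(-15)=111
STORE R1, [56] → M[56]=111
halt.

111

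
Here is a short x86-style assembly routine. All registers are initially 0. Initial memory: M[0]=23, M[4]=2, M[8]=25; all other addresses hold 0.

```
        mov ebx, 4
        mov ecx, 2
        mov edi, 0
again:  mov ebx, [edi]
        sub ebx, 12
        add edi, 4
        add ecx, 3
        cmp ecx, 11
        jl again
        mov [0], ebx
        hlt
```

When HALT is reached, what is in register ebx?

mov ebx, 4 → ebx=4
mov ecx, 2 → ecx=2
mov edi, 0 → edi=0
mov ebx, [edi] → ebx=M[0]=23
sub ebx, 12 → ebx=23-12=11
add edi, 4 → edi=0+4=4
add ecx, 3 → ecx=2+3=5
cmp ecx, 11  (cmp 5,11)
jl again: taken
mov ebx, [edi] → ebx=M[4]=2
sub ebx, 12 → ebx=2-12=-10
add edi, 4 → edi=4+4=8
add ecx, 3 → ecx=5+3=8
cmp ecx, 11  (cmp 8,11)
jl again: taken
mov ebx, [edi] → ebx=M[8]=25
sub ebx, 12 → ebx=25-12=13
add edi, 4 → edi=8+4=12
add ecx, 3 → ecx=8+3=11
cmp ecx, 11  (cmp 11,11)
jl again: not taken
mov [0], ebx → M[0]=13
halt.

13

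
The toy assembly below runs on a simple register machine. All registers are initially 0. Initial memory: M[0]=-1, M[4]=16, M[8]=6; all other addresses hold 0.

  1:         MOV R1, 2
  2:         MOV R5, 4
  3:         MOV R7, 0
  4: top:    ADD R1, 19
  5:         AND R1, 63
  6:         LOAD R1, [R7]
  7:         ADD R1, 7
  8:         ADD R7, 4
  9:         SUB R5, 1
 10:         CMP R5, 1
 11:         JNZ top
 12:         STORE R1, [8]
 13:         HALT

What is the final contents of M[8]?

R1=2
R5=4
R7=0
R1=2+19=21
R1=21&63=21
R1=M[0]=-1
R1=(-1)+7=6
R7=0+4=4
R5=4-1=3
CMP R5, 1  (cmp 3,1)
JNZ top: taken
R1=6+19=25
R1=25&63=25
R1=M[4]=16
R1=16+7=23
R7=4+4=8
R5=3-1=2
CMP R5, 1  (cmp 2,1)
JNZ top: taken
R1=23+19=42
R1=42&63=42
R1=M[8]=6
R1=6+7=13
R7=8+4=12
R5=2-1=1
CMP R5, 1  (cmp 1,1)
JNZ top: not taken
STORE R1, [8] → M[8]=13
halt.

13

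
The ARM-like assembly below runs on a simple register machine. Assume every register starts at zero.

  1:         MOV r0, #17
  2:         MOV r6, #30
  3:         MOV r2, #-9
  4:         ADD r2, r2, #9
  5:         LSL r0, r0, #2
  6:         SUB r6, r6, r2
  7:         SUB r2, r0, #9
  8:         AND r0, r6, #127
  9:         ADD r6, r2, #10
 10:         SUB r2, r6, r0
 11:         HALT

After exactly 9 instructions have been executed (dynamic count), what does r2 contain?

after MOV r0, #17: r0=17
after MOV r6, #30: r6=30
after MOV r2, #-9: r2=-9
after ADD r2, r2, #9: r2=(-9)+9=0
after LSL r0, r0, #2: r0=17<<2=68
after SUB r6, r6, r2: r6=30-0=30
after SUB r2, r0, #9: r2=68-9=59
after AND r0, r6, #127: r0=30&127=30
after ADD r6, r2, #10: r6=59+10=69
After step 9: r2 = 59.

59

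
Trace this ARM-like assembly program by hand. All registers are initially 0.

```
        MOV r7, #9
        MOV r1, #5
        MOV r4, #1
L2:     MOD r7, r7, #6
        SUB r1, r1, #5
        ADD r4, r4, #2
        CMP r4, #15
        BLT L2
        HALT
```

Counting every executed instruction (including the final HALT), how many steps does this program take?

r7=9
r1=5
r4=1
r7=9%6=3
r1=5-5=0
r4=1+2=3
CMP r4, #15  (cmp 3,15)
BLT L2: taken
r7=3%6=3
r1=0-5=-5
r4=3+2=5
CMP r4, #15  (cmp 5,15)
BLT L2: taken
r7=3%6=3
r1=(-5)-5=-10
r4=5+2=7
CMP r4, #15  (cmp 7,15)
BLT L2: taken
r7=3%6=3
r1=(-10)-5=-15
r4=7+2=9
CMP r4, #15  (cmp 9,15)
BLT L2: taken
r7=3%6=3
r1=(-15)-5=-20
r4=9+2=11
CMP r4, #15  (cmp 11,15)
BLT L2: taken
r7=3%6=3
r1=(-20)-5=-25
r4=11+2=13
CMP r4, #15  (cmp 13,15)
BLT L2: taken
r7=3%6=3
r1=(-25)-5=-30
r4=13+2=15
CMP r4, #15  (cmp 15,15)
BLT L2: not taken
halt.
Total executed instructions: 39.

39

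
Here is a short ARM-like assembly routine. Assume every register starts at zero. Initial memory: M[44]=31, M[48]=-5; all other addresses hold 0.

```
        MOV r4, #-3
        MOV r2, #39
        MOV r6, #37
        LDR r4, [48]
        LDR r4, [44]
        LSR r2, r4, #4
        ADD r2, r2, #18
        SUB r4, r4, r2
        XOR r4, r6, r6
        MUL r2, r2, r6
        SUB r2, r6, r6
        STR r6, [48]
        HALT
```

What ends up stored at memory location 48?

37

after MOV r4, #-3: r4=-3
after MOV r2, #39: r2=39
after MOV r6, #37: r6=37
after LDR r4, [48]: r4=M[48]=-5
after LDR r4, [44]: r4=M[44]=31
after LSR r2, r4, #4: r2=31>>4=1
after ADD r2, r2, #18: r2=1+18=19
after SUB r4, r4, r2: r4=31-19=12
after XOR r4, r6, r6: r4=37^37=0
after MUL r2, r2, r6: r2=19*37=703
after SUB r2, r6, r6: r2=37-37=0
STR r6, [48] → M[48]=37
halt.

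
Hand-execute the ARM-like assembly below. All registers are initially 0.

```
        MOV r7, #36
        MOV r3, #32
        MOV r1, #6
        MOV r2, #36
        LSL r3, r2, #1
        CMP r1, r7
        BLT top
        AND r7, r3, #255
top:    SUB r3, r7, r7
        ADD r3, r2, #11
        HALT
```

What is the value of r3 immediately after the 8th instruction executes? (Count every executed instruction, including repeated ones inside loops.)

0

r7=36
r3=32
r1=6
r2=36
r3=36<<1=72
CMP r1, r7  (cmp 6,36)
BLT top: taken
r3=36-36=0
After step 8: r3 = 0.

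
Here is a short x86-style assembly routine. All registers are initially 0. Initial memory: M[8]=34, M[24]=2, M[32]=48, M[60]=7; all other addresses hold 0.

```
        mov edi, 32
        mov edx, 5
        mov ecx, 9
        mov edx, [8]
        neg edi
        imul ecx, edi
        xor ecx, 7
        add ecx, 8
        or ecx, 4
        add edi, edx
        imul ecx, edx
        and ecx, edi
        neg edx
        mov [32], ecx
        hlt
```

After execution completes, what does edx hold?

-34

mov edi, 32 → edi=32
mov edx, 5 → edx=5
mov ecx, 9 → ecx=9
mov edx, [8] → edx=M[8]=34
neg edi → edi=-(32)=-32
imul ecx, edi → ecx=9*(-32)=-288
xor ecx, 7 → ecx=(-288)^7=-281
add ecx, 8 → ecx=(-281)+8=-273
or ecx, 4 → ecx=(-273)|4=-273
add edi, edx → edi=(-32)+34=2
imul ecx, edx → ecx=(-273)*34=-9282
and ecx, edi → ecx=(-9282)&2=2
neg edx → edx=-(34)=-34
mov [32], ecx → M[32]=2
halt.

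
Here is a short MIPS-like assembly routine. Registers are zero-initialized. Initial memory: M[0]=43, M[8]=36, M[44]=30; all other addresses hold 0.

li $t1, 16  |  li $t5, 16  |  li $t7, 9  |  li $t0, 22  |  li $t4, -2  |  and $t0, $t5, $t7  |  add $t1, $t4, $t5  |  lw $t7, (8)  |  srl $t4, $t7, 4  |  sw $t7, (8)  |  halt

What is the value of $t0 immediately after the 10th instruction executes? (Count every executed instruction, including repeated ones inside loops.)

0

after li $t1, 16: $t1=16
after li $t5, 16: $t5=16
after li $t7, 9: $t7=9
after li $t0, 22: $t0=22
after li $t4, -2: $t4=-2
after and $t0, $t5, $t7: $t0=16&9=0
after add $t1, $t4, $t5: $t1=(-2)+16=14
after lw $t7, (8): $t7=M[8]=36
after srl $t4, $t7, 4: $t4=36>>4=2
sw $t7, (8) → M[8]=36
After step 10: $t0 = 0.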